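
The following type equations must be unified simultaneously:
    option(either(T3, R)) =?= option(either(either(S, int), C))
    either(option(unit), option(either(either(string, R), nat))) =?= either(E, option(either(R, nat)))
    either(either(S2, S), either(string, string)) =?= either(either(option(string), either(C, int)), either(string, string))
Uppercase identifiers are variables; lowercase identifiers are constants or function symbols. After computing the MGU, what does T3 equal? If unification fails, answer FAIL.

FAIL

Decompose option/1: either(T3, R) =?= either(either(S, int), C).
Decompose either/2: T3 =?= either(S, int),  R =?= C.
Bind T3 := either(S, int); no other remaining equation mentions T3.
Bind R := C; substituting into the one remaining equation that mentions R gives: either(option(unit), option(either(either(string, C), nat))) =?= either(E, option(either(C, nat))).
Decompose either/2: option(unit) =?= E,  option(either(either(string, C), nat)) =?= option(either(C, nat)).
Bind E := option(unit); no other remaining equation mentions E.
Decompose option/1: either(either(string, C), nat) =?= either(C, nat).
Decompose either/2: either(string, C) =?= C,  nat =?= nat.
Occurs check fails: C occurs in either(string, C); the equation C =?= either(string, C) has no finite solution.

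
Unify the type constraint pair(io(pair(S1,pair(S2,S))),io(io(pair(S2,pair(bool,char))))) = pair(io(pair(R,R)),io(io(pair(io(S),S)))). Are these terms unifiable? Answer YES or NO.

Decompose pair/2: io(pair(S1,pair(S2,S))) = io(pair(R,R)),  io(io(pair(S2,pair(bool,char)))) = io(io(pair(io(S),S))).
Decompose io/1: pair(S1,pair(S2,S)) = pair(R,R).
Decompose pair/2: S1 = R,  pair(S2,S) = R.
Bind S1 := R; no other remaining equation mentions S1.
Bind R := pair(S2,S); no other remaining equation mentions R. Substituting into the earlier binding gives S1 := pair(S2,S).
Decompose io/1: io(pair(S2,pair(bool,char))) = io(pair(io(S),S)).
Decompose io/1: pair(S2,pair(bool,char)) = pair(io(S),S).
Decompose pair/2: S2 = io(S),  pair(bool,char) = S.
Bind S2 := io(S); no other remaining equation mentions S2. Substituting into the earlier bindings gives S1 := pair(io(S),S), R := pair(io(S),S).
Bind S := pair(bool,char). Substituting into the earlier bindings gives S1 := pair(io(pair(bool,char)),pair(bool,char)), R := pair(io(pair(bool,char)),pair(bool,char)), S2 := io(pair(bool,char)).
No equations remain and no clash or occurs-check failure arose, so a unifier exists.

YES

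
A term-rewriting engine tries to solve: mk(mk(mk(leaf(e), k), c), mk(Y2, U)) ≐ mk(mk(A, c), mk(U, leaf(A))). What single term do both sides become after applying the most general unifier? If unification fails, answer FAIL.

Decompose mk/2: mk(mk(leaf(e), k), c) ≐ mk(A, c),  mk(Y2, U) ≐ mk(U, leaf(A)).
Decompose mk/2: mk(leaf(e), k) ≐ A,  c ≐ c.
Bind A := mk(leaf(e), k); substituting into the one remaining equation that mentions A gives: mk(Y2, U) ≐ mk(U, leaf(mk(leaf(e), k))).
Delete trivial equation c ≐ c.
Decompose mk/2: Y2 ≐ U,  U ≐ leaf(mk(leaf(e), k)).
Bind Y2 := U; no other remaining equation mentions Y2.
Bind U := leaf(mk(leaf(e), k)). Substituting into the earlier binding gives Y2 := leaf(mk(leaf(e), k)).
Applying the MGU to either side gives mk(mk(mk(leaf(e), k), c), mk(leaf(mk(leaf(e), k)), leaf(mk(leaf(e), k)))).

mk(mk(mk(leaf(e), k), c), mk(leaf(mk(leaf(e), k)), leaf(mk(leaf(e), k))))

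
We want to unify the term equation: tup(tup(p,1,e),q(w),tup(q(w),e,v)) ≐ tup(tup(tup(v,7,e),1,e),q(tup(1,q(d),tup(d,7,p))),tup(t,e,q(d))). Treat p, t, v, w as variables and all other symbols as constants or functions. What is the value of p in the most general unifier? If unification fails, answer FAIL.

tup(q(d),7,e)

Decompose tup/3: tup(p,1,e) ≐ tup(tup(v,7,e),1,e),  q(w) ≐ q(tup(1,q(d),tup(d,7,p))),  tup(q(w),e,v) ≐ tup(t,e,q(d)).
Decompose tup/3: p ≐ tup(v,7,e),  1 ≐ 1,  e ≐ e.
Bind p := tup(v,7,e); substituting into the one remaining equation that mentions p gives: q(w) ≐ q(tup(1,q(d),tup(d,7,tup(v,7,e)))).
Delete trivial equation 1 ≐ 1.
Delete trivial equation e ≐ e.
Decompose q/1: w ≐ tup(1,q(d),tup(d,7,tup(v,7,e))).
Bind w := tup(1,q(d),tup(d,7,tup(v,7,e))); substituting into the remaining equation gives: tup(q(tup(1,q(d),tup(d,7,tup(v,7,e)))),e,v) ≐ tup(t,e,q(d)).
Decompose tup/3: q(tup(1,q(d),tup(d,7,tup(v,7,e)))) ≐ t,  e ≐ e,  v ≐ q(d).
Bind t := q(tup(1,q(d),tup(d,7,tup(v,7,e)))); no other remaining equation mentions t.
Delete trivial equation e ≐ e.
Bind v := q(d). Substituting into the earlier bindings gives p := tup(q(d),7,e), w := tup(1,q(d),tup(d,7,tup(q(d),7,e))), t := q(tup(1,q(d),tup(d,7,tup(q(d),7,e)))).
MGU = { p -> tup(q(d),7,e), w -> tup(1,q(d),tup(d,7,tup(q(d),7,e))), t -> q(tup(1,q(d),tup(d,7,tup(q(d),7,e)))), v -> q(d) }, so p -> tup(q(d),7,e).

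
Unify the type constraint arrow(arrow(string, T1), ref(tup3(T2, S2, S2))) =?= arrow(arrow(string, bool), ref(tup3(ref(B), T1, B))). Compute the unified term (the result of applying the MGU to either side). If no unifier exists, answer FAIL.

Decompose arrow/2: arrow(string, T1) =?= arrow(string, bool),  ref(tup3(T2, S2, S2)) =?= ref(tup3(ref(B), T1, B)).
Decompose arrow/2: string =?= string,  T1 =?= bool.
Delete trivial equation string =?= string.
Bind T1 := bool; substituting into the remaining equation gives: ref(tup3(T2, S2, S2)) =?= ref(tup3(ref(B), bool, B)).
Decompose ref/1: tup3(T2, S2, S2) =?= tup3(ref(B), bool, B).
Decompose tup3/3: T2 =?= ref(B),  S2 =?= bool,  S2 =?= B.
Bind T2 := ref(B); no other remaining equation mentions T2.
Bind S2 := bool; substituting into the remaining equation gives: bool =?= B.
Bind B := bool. Substituting into the earlier binding gives T2 := ref(bool).
Applying the MGU to either side gives arrow(arrow(string, bool), ref(tup3(ref(bool), bool, bool))).

arrow(arrow(string, bool), ref(tup3(ref(bool), bool, bool)))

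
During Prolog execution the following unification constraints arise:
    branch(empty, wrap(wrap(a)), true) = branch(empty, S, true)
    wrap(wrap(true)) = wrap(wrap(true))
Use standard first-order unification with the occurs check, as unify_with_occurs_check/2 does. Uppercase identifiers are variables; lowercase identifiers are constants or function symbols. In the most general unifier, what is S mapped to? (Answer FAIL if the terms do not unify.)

Decompose branch/3: empty = empty,  wrap(wrap(a)) = S,  true = true.
Delete trivial equation empty = empty.
Bind S := wrap(wrap(a)); no other remaining equation mentions S.
Delete trivial equation true = true.
Delete trivial equation wrap(wrap(true)) = wrap(wrap(true)).
MGU = { S = wrap(wrap(a)) }, so S = wrap(wrap(a)).

wrap(wrap(a))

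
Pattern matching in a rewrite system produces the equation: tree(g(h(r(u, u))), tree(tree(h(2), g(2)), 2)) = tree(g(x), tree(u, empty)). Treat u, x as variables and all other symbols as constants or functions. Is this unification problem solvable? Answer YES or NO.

Decompose tree/2: g(h(r(u, u))) = g(x),  tree(tree(h(2), g(2)), 2) = tree(u, empty).
Decompose g/1: h(r(u, u)) = x.
Bind x := h(r(u, u)); no other remaining equation mentions x.
Decompose tree/2: tree(h(2), g(2)) = u,  2 = empty.
Bind u := tree(h(2), g(2)); no other remaining equation mentions u. Substituting into the earlier binding gives x := h(r(tree(h(2), g(2)), tree(h(2), g(2)))).
Clash: constants 2 and empty differ; no unifier exists.

NO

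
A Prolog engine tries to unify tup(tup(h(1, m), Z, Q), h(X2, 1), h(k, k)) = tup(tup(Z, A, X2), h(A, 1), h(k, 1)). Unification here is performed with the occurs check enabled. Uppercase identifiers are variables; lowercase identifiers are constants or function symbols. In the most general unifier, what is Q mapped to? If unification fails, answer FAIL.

FAIL

Decompose tup/3: tup(h(1, m), Z, Q) = tup(Z, A, X2),  h(X2, 1) = h(A, 1),  h(k, k) = h(k, 1).
Decompose tup/3: h(1, m) = Z,  Z = A,  Q = X2.
Bind Z := h(1, m); substituting into the one remaining equation that mentions Z gives: h(1, m) = A.
Bind A := h(1, m); substituting into the one remaining equation that mentions A gives: h(X2, 1) = h(h(1, m), 1).
Bind Q := X2; no other remaining equation mentions Q.
Decompose h/2: X2 = h(1, m),  1 = 1.
Bind X2 := h(1, m); no other remaining equation mentions X2. Substituting into the earlier binding gives Q := h(1, m).
Delete trivial equation 1 = 1.
Decompose h/2: k = k,  k = 1.
Delete trivial equation k = k.
Clash: constants k and 1 differ; no unifier exists.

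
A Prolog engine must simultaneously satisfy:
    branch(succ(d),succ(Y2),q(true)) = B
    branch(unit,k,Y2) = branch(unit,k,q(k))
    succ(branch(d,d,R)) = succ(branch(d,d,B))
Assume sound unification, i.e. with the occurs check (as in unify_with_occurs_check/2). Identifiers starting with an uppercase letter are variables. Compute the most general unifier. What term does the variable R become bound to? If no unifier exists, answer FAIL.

Bind B := branch(succ(d),succ(Y2),q(true)); substituting into the one remaining equation that mentions B gives: succ(branch(d,d,R)) = succ(branch(d,d,branch(succ(d),succ(Y2),q(true)))).
Decompose branch/3: unit = unit,  k = k,  Y2 = q(k).
Delete trivial equation unit = unit.
Delete trivial equation k = k.
Bind Y2 := q(k); substituting into the remaining equation gives: succ(branch(d,d,R)) = succ(branch(d,d,branch(succ(d),succ(q(k)),q(true)))). Substituting into the earlier binding gives B := branch(succ(d),succ(q(k)),q(true)).
Decompose succ/1: branch(d,d,R) = branch(d,d,branch(succ(d),succ(q(k)),q(true))).
Decompose branch/3: d = d,  d = d,  R = branch(succ(d),succ(q(k)),q(true)).
Delete trivial equation d = d.
Delete trivial equation d = d.
Bind R := branch(succ(d),succ(q(k)),q(true)).
MGU = { B ↦ branch(succ(d),succ(q(k)),q(true)), Y2 ↦ q(k), R ↦ branch(succ(d),succ(q(k)),q(true)) }, so R ↦ branch(succ(d),succ(q(k)),q(true)).

branch(succ(d),succ(q(k)),q(true))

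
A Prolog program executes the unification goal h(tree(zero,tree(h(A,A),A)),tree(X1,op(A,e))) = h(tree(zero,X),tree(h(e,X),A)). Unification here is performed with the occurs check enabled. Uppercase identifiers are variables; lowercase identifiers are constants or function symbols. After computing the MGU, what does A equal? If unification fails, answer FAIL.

Decompose h/2: tree(zero,tree(h(A,A),A)) = tree(zero,X),  tree(X1,op(A,e)) = tree(h(e,X),A).
Decompose tree/2: zero = zero,  tree(h(A,A),A) = X.
Delete trivial equation zero = zero.
Bind X := tree(h(A,A),A); substituting into the remaining equation gives: tree(X1,op(A,e)) = tree(h(e,tree(h(A,A),A)),A).
Decompose tree/2: X1 = h(e,tree(h(A,A),A)),  op(A,e) = A.
Bind X1 := h(e,tree(h(A,A),A)); no other remaining equation mentions X1.
Occurs check fails: A occurs in op(A,e); the equation A = op(A,e) has no finite solution.

FAIL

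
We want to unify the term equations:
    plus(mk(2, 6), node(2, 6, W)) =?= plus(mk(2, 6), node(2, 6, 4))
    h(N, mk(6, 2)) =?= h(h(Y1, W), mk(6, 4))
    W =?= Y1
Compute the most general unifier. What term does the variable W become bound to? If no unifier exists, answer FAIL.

Decompose plus/2: mk(2, 6) =?= mk(2, 6),  node(2, 6, W) =?= node(2, 6, 4).
Delete trivial equation mk(2, 6) =?= mk(2, 6).
Decompose node/3: 2 =?= 2,  6 =?= 6,  W =?= 4.
Delete trivial equation 2 =?= 2.
Delete trivial equation 6 =?= 6.
Bind W := 4; substituting into the remaining equations gives: h(N, mk(6, 2)) =?= h(h(Y1, 4), mk(6, 4)),  4 =?= Y1.
Decompose h/2: N =?= h(Y1, 4),  mk(6, 2) =?= mk(6, 4).
Bind N := h(Y1, 4); no other remaining equation mentions N.
Decompose mk/2: 6 =?= 6,  2 =?= 4.
Delete trivial equation 6 =?= 6.
Clash: constants 2 and 4 differ; no unifier exists.

FAIL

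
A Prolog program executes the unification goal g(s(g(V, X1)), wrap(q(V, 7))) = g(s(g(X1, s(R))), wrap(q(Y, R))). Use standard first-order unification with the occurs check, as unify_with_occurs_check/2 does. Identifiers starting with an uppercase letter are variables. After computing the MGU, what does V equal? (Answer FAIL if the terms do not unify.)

Decompose g/2: s(g(V, X1)) = s(g(X1, s(R))),  wrap(q(V, 7)) = wrap(q(Y, R)).
Decompose s/1: g(V, X1) = g(X1, s(R)).
Decompose g/2: V = X1,  X1 = s(R).
Bind V := X1; substituting into the one remaining equation that mentions V gives: wrap(q(X1, 7)) = wrap(q(Y, R)).
Bind X1 := s(R); substituting into the remaining equation gives: wrap(q(s(R), 7)) = wrap(q(Y, R)). Substituting into the earlier binding gives V := s(R).
Decompose wrap/1: q(s(R), 7) = q(Y, R).
Decompose q/2: s(R) = Y,  7 = R.
Bind Y := s(R); no other remaining equation mentions Y.
Bind R := 7. Substituting into the earlier bindings gives V := s(7), X1 := s(7), Y := s(7).
MGU = { V -> s(7), X1 -> s(7), Y -> s(7), R -> 7 }, so V -> s(7).

s(7)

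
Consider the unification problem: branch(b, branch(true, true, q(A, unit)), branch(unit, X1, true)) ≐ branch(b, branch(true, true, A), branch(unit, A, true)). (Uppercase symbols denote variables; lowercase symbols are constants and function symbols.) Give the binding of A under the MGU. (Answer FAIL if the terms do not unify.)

Decompose branch/3: b ≐ b,  branch(true, true, q(A, unit)) ≐ branch(true, true, A),  branch(unit, X1, true) ≐ branch(unit, A, true).
Delete trivial equation b ≐ b.
Decompose branch/3: true ≐ true,  true ≐ true,  q(A, unit) ≐ A.
Delete trivial equation true ≐ true.
Delete trivial equation true ≐ true.
Occurs check fails: A occurs in q(A, unit); the equation A ≐ q(A, unit) has no finite solution.

FAIL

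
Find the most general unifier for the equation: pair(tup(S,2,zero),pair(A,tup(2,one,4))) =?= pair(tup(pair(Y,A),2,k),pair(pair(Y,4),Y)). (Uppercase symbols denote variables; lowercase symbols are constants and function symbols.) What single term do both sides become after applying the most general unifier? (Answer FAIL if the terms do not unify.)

FAIL

Decompose pair/2: tup(S,2,zero) =?= tup(pair(Y,A),2,k),  pair(A,tup(2,one,4)) =?= pair(pair(Y,4),Y).
Decompose tup/3: S =?= pair(Y,A),  2 =?= 2,  zero =?= k.
Bind S := pair(Y,A); no other remaining equation mentions S.
Delete trivial equation 2 =?= 2.
Clash: constants zero and k differ; no unifier exists.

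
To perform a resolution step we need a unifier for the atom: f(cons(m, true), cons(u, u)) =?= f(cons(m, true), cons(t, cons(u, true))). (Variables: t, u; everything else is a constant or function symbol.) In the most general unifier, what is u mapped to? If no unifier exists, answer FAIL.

FAIL

Decompose f/2: cons(m, true) =?= cons(m, true),  cons(u, u) =?= cons(t, cons(u, true)).
Delete trivial equation cons(m, true) =?= cons(m, true).
Decompose cons/2: u =?= t,  u =?= cons(u, true).
Bind u := t; substituting into the remaining equation gives: t =?= cons(t, true).
Occurs check fails: t occurs in cons(t, true); the equation t =?= cons(t, true) has no finite solution.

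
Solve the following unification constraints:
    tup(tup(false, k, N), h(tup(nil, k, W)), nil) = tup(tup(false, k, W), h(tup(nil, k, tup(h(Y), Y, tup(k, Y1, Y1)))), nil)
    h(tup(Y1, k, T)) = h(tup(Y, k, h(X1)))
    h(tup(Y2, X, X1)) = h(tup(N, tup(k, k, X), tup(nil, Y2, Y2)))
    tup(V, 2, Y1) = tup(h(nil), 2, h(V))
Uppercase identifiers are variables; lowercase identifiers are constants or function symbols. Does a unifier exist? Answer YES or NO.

Decompose tup/3: tup(false, k, N) = tup(false, k, W),  h(tup(nil, k, W)) = h(tup(nil, k, tup(h(Y), Y, tup(k, Y1, Y1)))),  nil = nil.
Decompose tup/3: false = false,  k = k,  N = W.
Delete trivial equation false = false.
Delete trivial equation k = k.
Bind N := W; substituting into the one remaining equation that mentions N gives: h(tup(Y2, X, X1)) = h(tup(W, tup(k, k, X), tup(nil, Y2, Y2))).
Decompose h/1: tup(nil, k, W) = tup(nil, k, tup(h(Y), Y, tup(k, Y1, Y1))).
Decompose tup/3: nil = nil,  k = k,  W = tup(h(Y), Y, tup(k, Y1, Y1)).
Delete trivial equation nil = nil.
Delete trivial equation k = k.
Bind W := tup(h(Y), Y, tup(k, Y1, Y1)); substituting into the one remaining equation that mentions W gives: h(tup(Y2, X, X1)) = h(tup(tup(h(Y), Y, tup(k, Y1, Y1)), tup(k, k, X), tup(nil, Y2, Y2))). Substituting into the earlier binding gives N := tup(h(Y), Y, tup(k, Y1, Y1)).
Delete trivial equation nil = nil.
Decompose h/1: tup(Y1, k, T) = tup(Y, k, h(X1)).
Decompose tup/3: Y1 = Y,  k = k,  T = h(X1).
Bind Y1 := Y; substituting into the 2 remaining equations that mention Y1 gives: h(tup(Y2, X, X1)) = h(tup(tup(h(Y), Y, tup(k, Y, Y)), tup(k, k, X), tup(nil, Y2, Y2))),  tup(V, 2, Y) = tup(h(nil), 2, h(V)). Substituting into the earlier bindings gives N := tup(h(Y), Y, tup(k, Y, Y)), W := tup(h(Y), Y, tup(k, Y, Y)).
Delete trivial equation k = k.
Bind T := h(X1); no other remaining equation mentions T.
Decompose h/1: tup(Y2, X, X1) = tup(tup(h(Y), Y, tup(k, Y, Y)), tup(k, k, X), tup(nil, Y2, Y2)).
Decompose tup/3: Y2 = tup(h(Y), Y, tup(k, Y, Y)),  X = tup(k, k, X),  X1 = tup(nil, Y2, Y2).
Bind Y2 := tup(h(Y), Y, tup(k, Y, Y)); substituting into the one remaining equation that mentions Y2 gives: X1 = tup(nil, tup(h(Y), Y, tup(k, Y, Y)), tup(h(Y), Y, tup(k, Y, Y))).
Occurs check fails: X occurs in tup(k, k, X); the equation X = tup(k, k, X) has no finite solution.

NO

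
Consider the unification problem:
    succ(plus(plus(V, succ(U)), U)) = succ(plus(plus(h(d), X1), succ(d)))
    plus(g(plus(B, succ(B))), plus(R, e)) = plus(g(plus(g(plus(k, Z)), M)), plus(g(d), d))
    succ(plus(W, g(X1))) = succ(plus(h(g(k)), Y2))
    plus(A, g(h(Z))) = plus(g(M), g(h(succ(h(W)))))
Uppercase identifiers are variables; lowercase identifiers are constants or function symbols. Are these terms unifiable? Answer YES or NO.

NO

Decompose succ/1: plus(plus(V, succ(U)), U) = plus(plus(h(d), X1), succ(d)).
Decompose plus/2: plus(V, succ(U)) = plus(h(d), X1),  U = succ(d).
Decompose plus/2: V = h(d),  succ(U) = X1.
Bind V := h(d); no other remaining equation mentions V.
Bind X1 := succ(U); substituting into the one remaining equation that mentions X1 gives: succ(plus(W, g(succ(U)))) = succ(plus(h(g(k)), Y2)).
Bind U := succ(d); substituting into the one remaining equation that mentions U gives: succ(plus(W, g(succ(succ(d))))) = succ(plus(h(g(k)), Y2)). Substituting into the earlier binding gives X1 := succ(succ(d)).
Decompose plus/2: g(plus(B, succ(B))) = g(plus(g(plus(k, Z)), M)),  plus(R, e) = plus(g(d), d).
Decompose g/1: plus(B, succ(B)) = plus(g(plus(k, Z)), M).
Decompose plus/2: B = g(plus(k, Z)),  succ(B) = M.
Bind B := g(plus(k, Z)); substituting into the one remaining equation that mentions B gives: succ(g(plus(k, Z))) = M.
Bind M := succ(g(plus(k, Z))); substituting into the one remaining equation that mentions M gives: plus(A, g(h(Z))) = plus(g(succ(g(plus(k, Z)))), g(h(succ(h(W))))).
Decompose plus/2: R = g(d),  e = d.
Bind R := g(d); no other remaining equation mentions R.
Clash: constants e and d differ; no unifier exists.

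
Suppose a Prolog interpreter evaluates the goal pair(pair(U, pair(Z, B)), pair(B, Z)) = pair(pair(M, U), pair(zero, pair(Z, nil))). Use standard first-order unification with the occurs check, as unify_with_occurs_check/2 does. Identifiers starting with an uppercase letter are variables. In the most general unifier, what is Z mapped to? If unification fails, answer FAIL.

Decompose pair/2: pair(U, pair(Z, B)) = pair(M, U),  pair(B, Z) = pair(zero, pair(Z, nil)).
Decompose pair/2: U = M,  pair(Z, B) = U.
Bind U := M; substituting into the one remaining equation that mentions U gives: pair(Z, B) = M.
Bind M := pair(Z, B); no other remaining equation mentions M. Substituting into the earlier binding gives U := pair(Z, B).
Decompose pair/2: B = zero,  Z = pair(Z, nil).
Bind B := zero; no other remaining equation mentions B. Substituting into the earlier bindings gives U := pair(Z, zero), M := pair(Z, zero).
Occurs check fails: Z occurs in pair(Z, nil); the equation Z = pair(Z, nil) has no finite solution.

FAIL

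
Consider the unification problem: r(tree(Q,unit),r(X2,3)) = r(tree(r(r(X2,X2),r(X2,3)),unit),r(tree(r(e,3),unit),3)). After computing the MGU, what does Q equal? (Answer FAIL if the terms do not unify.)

Decompose r/2: tree(Q,unit) = tree(r(r(X2,X2),r(X2,3)),unit),  r(X2,3) = r(tree(r(e,3),unit),3).
Decompose tree/2: Q = r(r(X2,X2),r(X2,3)),  unit = unit.
Bind Q := r(r(X2,X2),r(X2,3)); no other remaining equation mentions Q.
Delete trivial equation unit = unit.
Decompose r/2: X2 = tree(r(e,3),unit),  3 = 3.
Bind X2 := tree(r(e,3),unit); no other remaining equation mentions X2. Substituting into the earlier binding gives Q := r(r(tree(r(e,3),unit),tree(r(e,3),unit)),r(tree(r(e,3),unit),3)).
Delete trivial equation 3 = 3.
MGU = { Q := r(r(tree(r(e,3),unit),tree(r(e,3),unit)),r(tree(r(e,3),unit),3)), X2 := tree(r(e,3),unit) }, so Q := r(r(tree(r(e,3),unit),tree(r(e,3),unit)),r(tree(r(e,3),unit),3)).

r(r(tree(r(e,3),unit),tree(r(e,3),unit)),r(tree(r(e,3),unit),3))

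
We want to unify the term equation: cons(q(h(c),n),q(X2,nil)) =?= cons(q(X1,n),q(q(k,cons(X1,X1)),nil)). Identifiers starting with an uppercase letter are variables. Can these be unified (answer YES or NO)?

Decompose cons/2: q(h(c),n) =?= q(X1,n),  q(X2,nil) =?= q(q(k,cons(X1,X1)),nil).
Decompose q/2: h(c) =?= X1,  n =?= n.
Bind X1 := h(c); substituting into the one remaining equation that mentions X1 gives: q(X2,nil) =?= q(q(k,cons(h(c),h(c))),nil).
Delete trivial equation n =?= n.
Decompose q/2: X2 =?= q(k,cons(h(c),h(c))),  nil =?= nil.
Bind X2 := q(k,cons(h(c),h(c))); no other remaining equation mentions X2.
Delete trivial equation nil =?= nil.
No equations remain and no clash or occurs-check failure arose, so a unifier exists.

YES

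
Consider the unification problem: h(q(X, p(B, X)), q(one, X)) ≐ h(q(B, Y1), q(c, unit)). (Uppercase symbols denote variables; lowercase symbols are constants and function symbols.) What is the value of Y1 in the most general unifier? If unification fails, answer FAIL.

Decompose h/2: q(X, p(B, X)) ≐ q(B, Y1),  q(one, X) ≐ q(c, unit).
Decompose q/2: X ≐ B,  p(B, X) ≐ Y1.
Bind X := B; substituting into the remaining equations gives: p(B, B) ≐ Y1,  q(one, B) ≐ q(c, unit).
Bind Y1 := p(B, B); no other remaining equation mentions Y1.
Decompose q/2: one ≐ c,  B ≐ unit.
Clash: constants one and c differ; no unifier exists.

FAIL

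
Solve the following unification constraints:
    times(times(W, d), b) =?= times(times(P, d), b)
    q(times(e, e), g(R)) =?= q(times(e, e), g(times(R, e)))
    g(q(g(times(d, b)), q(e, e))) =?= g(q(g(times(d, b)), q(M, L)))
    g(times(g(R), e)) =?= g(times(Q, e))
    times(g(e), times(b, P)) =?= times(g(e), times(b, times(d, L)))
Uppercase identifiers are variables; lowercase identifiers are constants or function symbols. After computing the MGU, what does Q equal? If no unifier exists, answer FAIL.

Decompose times/2: times(W, d) =?= times(P, d),  b =?= b.
Decompose times/2: W =?= P,  d =?= d.
Bind W := P; no other remaining equation mentions W.
Delete trivial equation d =?= d.
Delete trivial equation b =?= b.
Decompose q/2: times(e, e) =?= times(e, e),  g(R) =?= g(times(R, e)).
Delete trivial equation times(e, e) =?= times(e, e).
Decompose g/1: R =?= times(R, e).
Occurs check fails: R occurs in times(R, e); the equation R =?= times(R, e) has no finite solution.

FAIL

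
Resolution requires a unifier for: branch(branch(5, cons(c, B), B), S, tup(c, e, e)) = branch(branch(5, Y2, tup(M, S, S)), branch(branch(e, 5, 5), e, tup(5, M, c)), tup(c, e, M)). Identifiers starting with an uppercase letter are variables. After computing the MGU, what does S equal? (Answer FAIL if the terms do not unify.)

Decompose branch/3: branch(5, cons(c, B), B) = branch(5, Y2, tup(M, S, S)),  S = branch(branch(e, 5, 5), e, tup(5, M, c)),  tup(c, e, e) = tup(c, e, M).
Decompose branch/3: 5 = 5,  cons(c, B) = Y2,  B = tup(M, S, S).
Delete trivial equation 5 = 5.
Bind Y2 := cons(c, B); no other remaining equation mentions Y2.
Bind B := tup(M, S, S); no other remaining equation mentions B. Substituting into the earlier binding gives Y2 := cons(c, tup(M, S, S)).
Bind S := branch(branch(e, 5, 5), e, tup(5, M, c)); no other remaining equation mentions S. Substituting into the earlier bindings gives Y2 := cons(c, tup(M, branch(branch(e, 5, 5), e, tup(5, M, c)), branch(branch(e, 5, 5), e, tup(5, M, c)))), B := tup(M, branch(branch(e, 5, 5), e, tup(5, M, c)), branch(branch(e, 5, 5), e, tup(5, M, c))).
Decompose tup/3: c = c,  e = e,  e = M.
Delete trivial equation c = c.
Delete trivial equation e = e.
Bind M := e. Substituting into the earlier bindings gives Y2 := cons(c, tup(e, branch(branch(e, 5, 5), e, tup(5, e, c)), branch(branch(e, 5, 5), e, tup(5, e, c)))), B := tup(e, branch(branch(e, 5, 5), e, tup(5, e, c)), branch(branch(e, 5, 5), e, tup(5, e, c))), S := branch(branch(e, 5, 5), e, tup(5, e, c)).
MGU = { Y2 -> cons(c, tup(e, branch(branch(e, 5, 5), e, tup(5, e, c)), branch(branch(e, 5, 5), e, tup(5, e, c)))), B -> tup(e, branch(branch(e, 5, 5), e, tup(5, e, c)), branch(branch(e, 5, 5), e, tup(5, e, c))), S -> branch(branch(e, 5, 5), e, tup(5, e, c)), M -> e }, so S -> branch(branch(e, 5, 5), e, tup(5, e, c)).

branch(branch(e, 5, 5), e, tup(5, e, c))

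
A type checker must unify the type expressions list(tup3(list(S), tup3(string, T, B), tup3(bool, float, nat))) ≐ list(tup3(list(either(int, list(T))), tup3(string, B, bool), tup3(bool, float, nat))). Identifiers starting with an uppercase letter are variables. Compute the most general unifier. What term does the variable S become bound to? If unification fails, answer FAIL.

Decompose list/1: tup3(list(S), tup3(string, T, B), tup3(bool, float, nat)) ≐ tup3(list(either(int, list(T))), tup3(string, B, bool), tup3(bool, float, nat)).
Decompose tup3/3: list(S) ≐ list(either(int, list(T))),  tup3(string, T, B) ≐ tup3(string, B, bool),  tup3(bool, float, nat) ≐ tup3(bool, float, nat).
Decompose list/1: S ≐ either(int, list(T)).
Bind S := either(int, list(T)); no other remaining equation mentions S.
Decompose tup3/3: string ≐ string,  T ≐ B,  B ≐ bool.
Delete trivial equation string ≐ string.
Bind T := B; no other remaining equation mentions T. Substituting into the earlier binding gives S := either(int, list(B)).
Bind B := bool; no other remaining equation mentions B. Substituting into the earlier bindings gives S := either(int, list(bool)), T := bool.
Delete trivial equation tup3(bool, float, nat) ≐ tup3(bool, float, nat).
MGU = { S := either(int, list(bool)), T := bool, B := bool }, so S := either(int, list(bool)).

either(int, list(bool))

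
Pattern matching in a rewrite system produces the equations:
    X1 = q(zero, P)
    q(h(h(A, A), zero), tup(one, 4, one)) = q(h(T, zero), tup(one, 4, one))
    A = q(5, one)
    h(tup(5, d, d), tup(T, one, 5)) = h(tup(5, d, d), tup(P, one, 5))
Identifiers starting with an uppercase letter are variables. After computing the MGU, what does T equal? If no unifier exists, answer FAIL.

h(q(5, one), q(5, one))

Bind X1 := q(zero, P); no other remaining equation mentions X1.
Decompose q/2: h(h(A, A), zero) = h(T, zero),  tup(one, 4, one) = tup(one, 4, one).
Decompose h/2: h(A, A) = T,  zero = zero.
Bind T := h(A, A); substituting into the one remaining equation that mentions T gives: h(tup(5, d, d), tup(h(A, A), one, 5)) = h(tup(5, d, d), tup(P, one, 5)).
Delete trivial equation zero = zero.
Delete trivial equation tup(one, 4, one) = tup(one, 4, one).
Bind A := q(5, one); substituting into the remaining equation gives: h(tup(5, d, d), tup(h(q(5, one), q(5, one)), one, 5)) = h(tup(5, d, d), tup(P, one, 5)). Substituting into the earlier binding gives T := h(q(5, one), q(5, one)).
Decompose h/2: tup(5, d, d) = tup(5, d, d),  tup(h(q(5, one), q(5, one)), one, 5) = tup(P, one, 5).
Delete trivial equation tup(5, d, d) = tup(5, d, d).
Decompose tup/3: h(q(5, one), q(5, one)) = P,  one = one,  5 = 5.
Bind P := h(q(5, one), q(5, one)); no other remaining equation mentions P. Substituting into the earlier binding gives X1 := q(zero, h(q(5, one), q(5, one))).
Delete trivial equation one = one.
Delete trivial equation 5 = 5.
MGU = { X1 -> q(zero, h(q(5, one), q(5, one))), T -> h(q(5, one), q(5, one)), A -> q(5, one), P -> h(q(5, one), q(5, one)) }, so T -> h(q(5, one), q(5, one)).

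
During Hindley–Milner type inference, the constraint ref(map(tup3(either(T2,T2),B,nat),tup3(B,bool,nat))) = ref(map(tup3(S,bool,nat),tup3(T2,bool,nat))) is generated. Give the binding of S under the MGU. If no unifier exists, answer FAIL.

Decompose ref/1: map(tup3(either(T2,T2),B,nat),tup3(B,bool,nat)) = map(tup3(S,bool,nat),tup3(T2,bool,nat)).
Decompose map/2: tup3(either(T2,T2),B,nat) = tup3(S,bool,nat),  tup3(B,bool,nat) = tup3(T2,bool,nat).
Decompose tup3/3: either(T2,T2) = S,  B = bool,  nat = nat.
Bind S := either(T2,T2); no other remaining equation mentions S.
Bind B := bool; substituting into the one remaining equation that mentions B gives: tup3(bool,bool,nat) = tup3(T2,bool,nat).
Delete trivial equation nat = nat.
Decompose tup3/3: bool = T2,  bool = bool,  nat = nat.
Bind T2 := bool; no other remaining equation mentions T2. Substituting into the earlier binding gives S := either(bool,bool).
Delete trivial equation bool = bool.
Delete trivial equation nat = nat.
MGU = { S ↦ either(bool,bool), B ↦ bool, T2 ↦ bool }, so S ↦ either(bool,bool).

either(bool,bool)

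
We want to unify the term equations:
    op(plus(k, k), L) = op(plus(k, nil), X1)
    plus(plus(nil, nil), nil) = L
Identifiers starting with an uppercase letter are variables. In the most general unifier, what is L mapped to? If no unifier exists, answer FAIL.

Decompose op/2: plus(k, k) = plus(k, nil),  L = X1.
Decompose plus/2: k = k,  k = nil.
Delete trivial equation k = k.
Clash: constants k and nil differ; no unifier exists.

FAIL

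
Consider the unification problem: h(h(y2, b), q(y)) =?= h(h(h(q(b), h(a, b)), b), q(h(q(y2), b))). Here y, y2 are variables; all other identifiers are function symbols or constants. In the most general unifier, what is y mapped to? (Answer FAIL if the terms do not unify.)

h(q(h(q(b), h(a, b))), b)

Decompose h/2: h(y2, b) =?= h(h(q(b), h(a, b)), b),  q(y) =?= q(h(q(y2), b)).
Decompose h/2: y2 =?= h(q(b), h(a, b)),  b =?= b.
Bind y2 := h(q(b), h(a, b)); substituting into the one remaining equation that mentions y2 gives: q(y) =?= q(h(q(h(q(b), h(a, b))), b)).
Delete trivial equation b =?= b.
Decompose q/1: y =?= h(q(h(q(b), h(a, b))), b).
Bind y := h(q(h(q(b), h(a, b))), b).
MGU = { y2 ↦ h(q(b), h(a, b)), y ↦ h(q(h(q(b), h(a, b))), b) }, so y ↦ h(q(h(q(b), h(a, b))), b).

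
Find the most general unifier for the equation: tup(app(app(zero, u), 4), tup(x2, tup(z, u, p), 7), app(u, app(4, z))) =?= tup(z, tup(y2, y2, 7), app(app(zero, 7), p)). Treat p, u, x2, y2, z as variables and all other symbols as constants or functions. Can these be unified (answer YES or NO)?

YES

Decompose tup/3: app(app(zero, u), 4) =?= z,  tup(x2, tup(z, u, p), 7) =?= tup(y2, y2, 7),  app(u, app(4, z)) =?= app(app(zero, 7), p).
Bind z := app(app(zero, u), 4); substituting into the remaining equations gives: tup(x2, tup(app(app(zero, u), 4), u, p), 7) =?= tup(y2, y2, 7),  app(u, app(4, app(app(zero, u), 4))) =?= app(app(zero, 7), p).
Decompose tup/3: x2 =?= y2,  tup(app(app(zero, u), 4), u, p) =?= y2,  7 =?= 7.
Bind x2 := y2; no other remaining equation mentions x2.
Bind y2 := tup(app(app(zero, u), 4), u, p); no other remaining equation mentions y2. Substituting into the earlier binding gives x2 := tup(app(app(zero, u), 4), u, p).
Delete trivial equation 7 =?= 7.
Decompose app/2: u =?= app(zero, 7),  app(4, app(app(zero, u), 4)) =?= p.
Bind u := app(zero, 7); substituting into the remaining equation gives: app(4, app(app(zero, app(zero, 7)), 4)) =?= p. Substituting into the earlier bindings gives z := app(app(zero, app(zero, 7)), 4), x2 := tup(app(app(zero, app(zero, 7)), 4), app(zero, 7), p), y2 := tup(app(app(zero, app(zero, 7)), 4), app(zero, 7), p).
Bind p := app(4, app(app(zero, app(zero, 7)), 4)). Substituting into the earlier bindings gives x2 := tup(app(app(zero, app(zero, 7)), 4), app(zero, 7), app(4, app(app(zero, app(zero, 7)), 4))), y2 := tup(app(app(zero, app(zero, 7)), 4), app(zero, 7), app(4, app(app(zero, app(zero, 7)), 4))).
No equations remain and no clash or occurs-check failure arose, so a unifier exists.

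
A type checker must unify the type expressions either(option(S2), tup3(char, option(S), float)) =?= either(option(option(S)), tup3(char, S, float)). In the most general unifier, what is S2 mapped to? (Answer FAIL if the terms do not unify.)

Decompose either/2: option(S2) =?= option(option(S)),  tup3(char, option(S), float) =?= tup3(char, S, float).
Decompose option/1: S2 =?= option(S).
Bind S2 := option(S); no other remaining equation mentions S2.
Decompose tup3/3: char =?= char,  option(S) =?= S,  float =?= float.
Delete trivial equation char =?= char.
Occurs check fails: S occurs in option(S); the equation S =?= option(S) has no finite solution.

FAIL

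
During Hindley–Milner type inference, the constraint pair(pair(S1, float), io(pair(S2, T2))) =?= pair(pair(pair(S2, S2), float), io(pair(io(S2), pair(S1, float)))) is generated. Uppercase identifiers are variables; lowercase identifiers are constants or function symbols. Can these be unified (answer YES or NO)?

Decompose pair/2: pair(S1, float) =?= pair(pair(S2, S2), float),  io(pair(S2, T2)) =?= io(pair(io(S2), pair(S1, float))).
Decompose pair/2: S1 =?= pair(S2, S2),  float =?= float.
Bind S1 := pair(S2, S2); substituting into the one remaining equation that mentions S1 gives: io(pair(S2, T2)) =?= io(pair(io(S2), pair(pair(S2, S2), float))).
Delete trivial equation float =?= float.
Decompose io/1: pair(S2, T2) =?= pair(io(S2), pair(pair(S2, S2), float)).
Decompose pair/2: S2 =?= io(S2),  T2 =?= pair(pair(S2, S2), float).
Occurs check fails: S2 occurs in io(S2); the equation S2 =?= io(S2) has no finite solution.

NO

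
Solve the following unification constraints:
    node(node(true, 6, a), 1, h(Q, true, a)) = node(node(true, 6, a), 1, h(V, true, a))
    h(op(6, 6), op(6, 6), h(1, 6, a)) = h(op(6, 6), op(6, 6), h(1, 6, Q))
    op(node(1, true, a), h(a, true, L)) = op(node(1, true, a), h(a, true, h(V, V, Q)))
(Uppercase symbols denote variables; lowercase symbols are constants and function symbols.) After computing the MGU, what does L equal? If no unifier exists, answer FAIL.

h(a, a, a)

Decompose node/3: node(true, 6, a) = node(true, 6, a),  1 = 1,  h(Q, true, a) = h(V, true, a).
Delete trivial equation node(true, 6, a) = node(true, 6, a).
Delete trivial equation 1 = 1.
Decompose h/3: Q = V,  true = true,  a = a.
Bind Q := V; substituting into the 2 remaining equations that mention Q gives: h(op(6, 6), op(6, 6), h(1, 6, a)) = h(op(6, 6), op(6, 6), h(1, 6, V)),  op(node(1, true, a), h(a, true, L)) = op(node(1, true, a), h(a, true, h(V, V, V))).
Delete trivial equation true = true.
Delete trivial equation a = a.
Decompose h/3: op(6, 6) = op(6, 6),  op(6, 6) = op(6, 6),  h(1, 6, a) = h(1, 6, V).
Delete trivial equation op(6, 6) = op(6, 6).
Delete trivial equation op(6, 6) = op(6, 6).
Decompose h/3: 1 = 1,  6 = 6,  a = V.
Delete trivial equation 1 = 1.
Delete trivial equation 6 = 6.
Bind V := a; substituting into the remaining equation gives: op(node(1, true, a), h(a, true, L)) = op(node(1, true, a), h(a, true, h(a, a, a))). Substituting into the earlier binding gives Q := a.
Decompose op/2: node(1, true, a) = node(1, true, a),  h(a, true, L) = h(a, true, h(a, a, a)).
Delete trivial equation node(1, true, a) = node(1, true, a).
Decompose h/3: a = a,  true = true,  L = h(a, a, a).
Delete trivial equation a = a.
Delete trivial equation true = true.
Bind L := h(a, a, a).
MGU = { Q -> a, V -> a, L -> h(a, a, a) }, so L -> h(a, a, a).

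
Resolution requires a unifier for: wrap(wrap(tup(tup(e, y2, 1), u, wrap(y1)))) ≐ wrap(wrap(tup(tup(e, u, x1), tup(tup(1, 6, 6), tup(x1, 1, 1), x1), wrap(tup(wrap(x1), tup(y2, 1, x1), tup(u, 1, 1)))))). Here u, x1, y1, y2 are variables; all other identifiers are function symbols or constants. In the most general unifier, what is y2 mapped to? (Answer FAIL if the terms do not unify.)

tup(tup(1, 6, 6), tup(1, 1, 1), 1)

Decompose wrap/1: wrap(tup(tup(e, y2, 1), u, wrap(y1))) ≐ wrap(tup(tup(e, u, x1), tup(tup(1, 6, 6), tup(x1, 1, 1), x1), wrap(tup(wrap(x1), tup(y2, 1, x1), tup(u, 1, 1))))).
Decompose wrap/1: tup(tup(e, y2, 1), u, wrap(y1)) ≐ tup(tup(e, u, x1), tup(tup(1, 6, 6), tup(x1, 1, 1), x1), wrap(tup(wrap(x1), tup(y2, 1, x1), tup(u, 1, 1)))).
Decompose tup/3: tup(e, y2, 1) ≐ tup(e, u, x1),  u ≐ tup(tup(1, 6, 6), tup(x1, 1, 1), x1),  wrap(y1) ≐ wrap(tup(wrap(x1), tup(y2, 1, x1), tup(u, 1, 1))).
Decompose tup/3: e ≐ e,  y2 ≐ u,  1 ≐ x1.
Delete trivial equation e ≐ e.
Bind y2 := u; substituting into the one remaining equation that mentions y2 gives: wrap(y1) ≐ wrap(tup(wrap(x1), tup(u, 1, x1), tup(u, 1, 1))).
Bind x1 := 1; substituting into the remaining equations gives: u ≐ tup(tup(1, 6, 6), tup(1, 1, 1), 1),  wrap(y1) ≐ wrap(tup(wrap(1), tup(u, 1, 1), tup(u, 1, 1))).
Bind u := tup(tup(1, 6, 6), tup(1, 1, 1), 1); substituting into the remaining equation gives: wrap(y1) ≐ wrap(tup(wrap(1), tup(tup(tup(1, 6, 6), tup(1, 1, 1), 1), 1, 1), tup(tup(tup(1, 6, 6), tup(1, 1, 1), 1), 1, 1))). Substituting into the earlier binding gives y2 := tup(tup(1, 6, 6), tup(1, 1, 1), 1).
Decompose wrap/1: y1 ≐ tup(wrap(1), tup(tup(tup(1, 6, 6), tup(1, 1, 1), 1), 1, 1), tup(tup(tup(1, 6, 6), tup(1, 1, 1), 1), 1, 1)).
Bind y1 := tup(wrap(1), tup(tup(tup(1, 6, 6), tup(1, 1, 1), 1), 1, 1), tup(tup(tup(1, 6, 6), tup(1, 1, 1), 1), 1, 1)).
MGU = { y2 -> tup(tup(1, 6, 6), tup(1, 1, 1), 1), x1 -> 1, u -> tup(tup(1, 6, 6), tup(1, 1, 1), 1), y1 -> tup(wrap(1), tup(tup(tup(1, 6, 6), tup(1, 1, 1), 1), 1, 1), tup(tup(tup(1, 6, 6), tup(1, 1, 1), 1), 1, 1)) }, so y2 -> tup(tup(1, 6, 6), tup(1, 1, 1), 1).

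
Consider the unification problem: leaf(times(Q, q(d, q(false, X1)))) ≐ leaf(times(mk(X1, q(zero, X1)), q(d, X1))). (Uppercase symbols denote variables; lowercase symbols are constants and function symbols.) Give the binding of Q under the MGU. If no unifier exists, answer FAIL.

Decompose leaf/1: times(Q, q(d, q(false, X1))) ≐ times(mk(X1, q(zero, X1)), q(d, X1)).
Decompose times/2: Q ≐ mk(X1, q(zero, X1)),  q(d, q(false, X1)) ≐ q(d, X1).
Bind Q := mk(X1, q(zero, X1)); no other remaining equation mentions Q.
Decompose q/2: d ≐ d,  q(false, X1) ≐ X1.
Delete trivial equation d ≐ d.
Occurs check fails: X1 occurs in q(false, X1); the equation X1 ≐ q(false, X1) has no finite solution.

FAIL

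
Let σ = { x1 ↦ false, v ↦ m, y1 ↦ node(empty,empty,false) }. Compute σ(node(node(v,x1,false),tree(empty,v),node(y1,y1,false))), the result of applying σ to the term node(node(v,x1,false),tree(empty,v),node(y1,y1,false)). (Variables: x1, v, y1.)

Replace each occurrence of x1 with false.
Replace each occurrence of v with m.
Replace each occurrence of y1 with node(empty,empty,false).
Result: node(node(m,false,false),tree(empty,m),node(node(empty,empty,false),node(empty,empty,false),false)).

node(node(m,false,false),tree(empty,m),node(node(empty,empty,false),node(empty,empty,false),false))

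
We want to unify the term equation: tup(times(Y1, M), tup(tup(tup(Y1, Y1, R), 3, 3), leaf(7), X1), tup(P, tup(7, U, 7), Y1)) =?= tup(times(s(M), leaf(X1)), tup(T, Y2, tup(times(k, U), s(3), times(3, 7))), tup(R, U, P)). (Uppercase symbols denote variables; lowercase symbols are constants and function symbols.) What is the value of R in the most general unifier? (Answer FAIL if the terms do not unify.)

Decompose tup/3: times(Y1, M) =?= times(s(M), leaf(X1)),  tup(tup(tup(Y1, Y1, R), 3, 3), leaf(7), X1) =?= tup(T, Y2, tup(times(k, U), s(3), times(3, 7))),  tup(P, tup(7, U, 7), Y1) =?= tup(R, U, P).
Decompose times/2: Y1 =?= s(M),  M =?= leaf(X1).
Bind Y1 := s(M); substituting into the 2 remaining equations that mention Y1 gives: tup(tup(tup(s(M), s(M), R), 3, 3), leaf(7), X1) =?= tup(T, Y2, tup(times(k, U), s(3), times(3, 7))),  tup(P, tup(7, U, 7), s(M)) =?= tup(R, U, P).
Bind M := leaf(X1); substituting into the remaining equations gives: tup(tup(tup(s(leaf(X1)), s(leaf(X1)), R), 3, 3), leaf(7), X1) =?= tup(T, Y2, tup(times(k, U), s(3), times(3, 7))),  tup(P, tup(7, U, 7), s(leaf(X1))) =?= tup(R, U, P). Substituting into the earlier binding gives Y1 := s(leaf(X1)).
Decompose tup/3: tup(tup(s(leaf(X1)), s(leaf(X1)), R), 3, 3) =?= T,  leaf(7) =?= Y2,  X1 =?= tup(times(k, U), s(3), times(3, 7)).
Bind T := tup(tup(s(leaf(X1)), s(leaf(X1)), R), 3, 3); no other remaining equation mentions T.
Bind Y2 := leaf(7); no other remaining equation mentions Y2.
Bind X1 := tup(times(k, U), s(3), times(3, 7)); substituting into the remaining equation gives: tup(P, tup(7, U, 7), s(leaf(tup(times(k, U), s(3), times(3, 7))))) =?= tup(R, U, P). Substituting into the earlier bindings gives Y1 := s(leaf(tup(times(k, U), s(3), times(3, 7)))), M := leaf(tup(times(k, U), s(3), times(3, 7))), T := tup(tup(s(leaf(tup(times(k, U), s(3), times(3, 7)))), s(leaf(tup(times(k, U), s(3), times(3, 7)))), R), 3, 3).
Decompose tup/3: P =?= R,  tup(7, U, 7) =?= U,  s(leaf(tup(times(k, U), s(3), times(3, 7)))) =?= P.
Bind P := R; substituting into the one remaining equation that mentions P gives: s(leaf(tup(times(k, U), s(3), times(3, 7)))) =?= R.
Occurs check fails: U occurs in tup(7, U, 7); the equation U =?= tup(7, U, 7) has no finite solution.

FAIL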